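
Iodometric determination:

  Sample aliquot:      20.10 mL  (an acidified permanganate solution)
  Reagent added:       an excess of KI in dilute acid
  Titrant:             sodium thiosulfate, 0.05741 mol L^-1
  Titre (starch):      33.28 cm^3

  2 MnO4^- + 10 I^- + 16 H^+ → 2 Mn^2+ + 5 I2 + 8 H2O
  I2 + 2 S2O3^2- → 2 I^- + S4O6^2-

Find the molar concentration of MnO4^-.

0.01901 mol/L

n(S2O3^2-) = 0.03328 × 0.05741 = 1.911 × 10^-3 mol
n(I2) = n(S2O3^2-)/2 = 9.553 × 10^-4 mol
From the 2:5 ratio, n(MnO4^-) in the aliquot = 2/5 × 9.553 × 10^-4 = 3.821 × 10^-4 mol
[MnO4^-] = 3.821 × 10^-4 / 0.02010 = 0.01901 mol/L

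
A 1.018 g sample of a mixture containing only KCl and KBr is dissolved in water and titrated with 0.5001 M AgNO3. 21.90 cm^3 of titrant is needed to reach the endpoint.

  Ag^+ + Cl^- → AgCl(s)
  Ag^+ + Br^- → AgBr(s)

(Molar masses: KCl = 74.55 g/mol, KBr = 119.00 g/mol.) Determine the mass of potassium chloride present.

0.4785 g

n(AgNO3) = 0.02190 × 0.5001 = 0.01095 mol
Let x = n(KCl), y = n(KBr).
Titrant: 1x + 1y = 0.01095;  mass: 74.55x + 119.00y = 1.018
Solving, x = 6.419 × 10^-3 mol, y = 4.534 × 10^-3 mol
mass of KCl = 6.419 × 10^-3 × 74.55 = 0.4785 g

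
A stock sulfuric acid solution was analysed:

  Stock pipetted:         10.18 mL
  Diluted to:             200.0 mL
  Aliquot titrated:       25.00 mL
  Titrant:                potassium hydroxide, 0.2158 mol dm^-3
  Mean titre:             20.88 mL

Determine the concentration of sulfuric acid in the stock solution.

1.770 mol/L

H2SO4 + 2 KOH → K2SO4 + 2 H2O
n(KOH) = 0.02088 × 0.2158 = 4.506 × 10^-3 mol
From the 1:2 ratio, n(H2SO4) in the aliquot = 1/2 × 4.506 × 10^-3 = 2.253 × 10^-3 mol
[H2SO4]_dilute = 2.253 × 10^-3 / 0.02500 = 0.09012 mol/L
Dilution factor = 200.0 / 10.18 = 19.65
[H2SO4]_stock = 0.09012 × 19.65 = 1.770 mol/L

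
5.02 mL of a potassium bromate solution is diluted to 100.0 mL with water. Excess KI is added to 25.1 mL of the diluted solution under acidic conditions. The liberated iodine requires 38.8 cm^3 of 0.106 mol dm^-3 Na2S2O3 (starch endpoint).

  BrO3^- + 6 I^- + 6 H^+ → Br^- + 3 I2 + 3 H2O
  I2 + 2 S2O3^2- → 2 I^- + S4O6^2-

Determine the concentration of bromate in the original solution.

0.544 mol/L

n(S2O3^2-) = 0.0388 × 0.106 = 4.11 × 10^-3 mol
n(I2) = n(S2O3^2-)/2 = 2.06 × 10^-3 mol
From the 1:3 ratio, n(BrO3^-) in the aliquot = 1/3 × 2.06 × 10^-3 = 6.85 × 10^-4 mol
[BrO3^-]_dilute = 6.85 × 10^-4 / 0.0251 = 0.0273 mol/L
[BrO3^-]_original = 0.0273 × 100.0/5.02 = 0.544 mol/L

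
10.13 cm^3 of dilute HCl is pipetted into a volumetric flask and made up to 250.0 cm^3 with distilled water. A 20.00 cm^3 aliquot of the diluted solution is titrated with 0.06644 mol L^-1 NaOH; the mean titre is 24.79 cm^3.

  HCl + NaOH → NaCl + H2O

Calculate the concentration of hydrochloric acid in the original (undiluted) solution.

2.032 mol/L

n(NaOH) = 0.02479 × 0.06644 = 1.647 × 10^-3 mol
n(HCl) in the aliquot = 1.647 × 10^-3 mol (1:1 ratio)
[HCl]_dilute = 1.647 × 10^-3 / 0.02000 = 0.08235 mol/L
Dilution factor = 250.0 / 10.13 = 24.68
[HCl]_stock = 0.08235 × 24.68 = 2.032 mol/L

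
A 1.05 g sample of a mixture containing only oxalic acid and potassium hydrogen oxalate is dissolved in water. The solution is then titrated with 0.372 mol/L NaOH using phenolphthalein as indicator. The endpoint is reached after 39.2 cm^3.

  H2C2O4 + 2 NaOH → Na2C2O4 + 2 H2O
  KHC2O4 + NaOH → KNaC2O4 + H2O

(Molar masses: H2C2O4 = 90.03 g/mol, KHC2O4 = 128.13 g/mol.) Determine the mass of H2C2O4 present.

0.443 g

n(NaOH) = 0.0392 × 0.372 = 0.0146 mol
Let x = n(H2C2O4), y = n(KHC2O4).
Titrant: 2x + 1y = 0.0146;  mass: 90.03x + 128.13y = 1.05
Solving, x = 4.92 × 10^-3 mol, y = 4.74 × 10^-3 mol
mass of H2C2O4 = 4.92 × 10^-3 × 90.03 = 0.443 g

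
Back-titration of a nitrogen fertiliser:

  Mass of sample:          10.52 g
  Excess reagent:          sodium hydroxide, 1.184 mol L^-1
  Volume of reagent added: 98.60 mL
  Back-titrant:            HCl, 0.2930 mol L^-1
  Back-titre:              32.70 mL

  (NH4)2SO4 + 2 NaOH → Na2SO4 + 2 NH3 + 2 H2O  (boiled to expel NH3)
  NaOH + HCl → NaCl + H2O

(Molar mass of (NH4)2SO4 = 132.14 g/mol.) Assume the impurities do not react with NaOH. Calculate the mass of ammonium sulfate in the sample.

7.080 g

n(NaOH) added = 0.09860 × 1.184 = 0.1167 mol
n(HCl) used in back-titration = 0.03270 × 0.2930 = 9.581 × 10^-3 mol
n(NaOH) left over = 9.581 × 10^-3 mol (1:1 ratio)
n(NaOH) consumed by analyte = 0.1167 − 9.581 × 10^-3 = 0.1072 mol
From the 1:2 ratio, n((NH4)2SO4) = 1/2 × 0.1072 = 0.05358 mol
mass of (NH4)2SO4 = 0.05358 × 132.14 = 7.080 g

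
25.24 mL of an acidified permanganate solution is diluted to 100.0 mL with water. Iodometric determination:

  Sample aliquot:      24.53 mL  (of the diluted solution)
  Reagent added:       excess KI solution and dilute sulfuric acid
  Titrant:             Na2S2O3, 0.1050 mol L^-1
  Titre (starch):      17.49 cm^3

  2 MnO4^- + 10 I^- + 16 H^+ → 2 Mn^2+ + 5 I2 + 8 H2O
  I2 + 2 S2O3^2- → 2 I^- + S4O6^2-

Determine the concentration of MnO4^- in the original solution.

0.05932 mol/L

n(S2O3^2-) = 0.01749 × 0.1050 = 1.836 × 10^-3 mol
n(I2) = n(S2O3^2-)/2 = 9.182 × 10^-4 mol
From the 2:5 ratio, n(MnO4^-) in the aliquot = 2/5 × 9.182 × 10^-4 = 3.673 × 10^-4 mol
[MnO4^-]_dilute = 3.673 × 10^-4 / 0.02453 = 0.01497 mol/L
[MnO4^-]_original = 0.01497 × 100.0/25.24 = 0.05932 mol/L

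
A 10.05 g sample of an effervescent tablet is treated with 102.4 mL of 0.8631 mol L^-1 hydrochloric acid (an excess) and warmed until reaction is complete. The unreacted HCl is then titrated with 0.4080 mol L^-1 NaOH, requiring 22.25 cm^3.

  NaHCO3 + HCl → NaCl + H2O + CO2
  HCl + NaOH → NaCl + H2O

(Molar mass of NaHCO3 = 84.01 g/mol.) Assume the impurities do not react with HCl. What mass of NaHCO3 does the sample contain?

6.662 g

n(HCl) added = 0.1024 × 0.8631 = 0.08838 mol
n(NaOH) used in back-titration = 0.02225 × 0.4080 = 9.078 × 10^-3 mol
n(HCl) left over = 9.078 × 10^-3 mol (1:1 ratio)
n(HCl) consumed by analyte = 0.08838 − 9.078 × 10^-3 = 0.07930 mol
n(NaHCO3) = 0.07930 mol (1:1 ratio)
mass of NaHCO3 = 0.07930 × 84.01 = 6.662 g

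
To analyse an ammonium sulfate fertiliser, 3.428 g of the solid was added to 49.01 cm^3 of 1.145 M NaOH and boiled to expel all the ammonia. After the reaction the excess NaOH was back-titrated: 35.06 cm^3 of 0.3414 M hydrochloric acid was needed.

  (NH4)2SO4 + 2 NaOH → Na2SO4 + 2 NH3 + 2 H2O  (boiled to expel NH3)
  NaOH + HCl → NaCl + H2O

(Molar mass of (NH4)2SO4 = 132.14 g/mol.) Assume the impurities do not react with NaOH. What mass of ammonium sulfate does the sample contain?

n(NaOH) added = 0.04901 × 1.145 = 0.05612 mol
n(HCl) used in back-titration = 0.03506 × 0.3414 = 0.01197 mol
n(NaOH) left over = 0.01197 mol (1:1 ratio)
n(NaOH) consumed by analyte = 0.05612 − 0.01197 = 0.04415 mol
From the 1:2 ratio, n((NH4)2SO4) = 1/2 × 0.04415 = 0.02207 mol
mass of (NH4)2SO4 = 0.02207 × 132.14 = 2.917 g

2.917 g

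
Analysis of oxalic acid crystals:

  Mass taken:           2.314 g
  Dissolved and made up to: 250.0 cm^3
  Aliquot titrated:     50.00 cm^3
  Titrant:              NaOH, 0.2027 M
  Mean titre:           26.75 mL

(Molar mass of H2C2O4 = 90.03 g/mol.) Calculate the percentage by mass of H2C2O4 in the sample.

52.74 %

H2C2O4 + 2 NaOH → Na2C2O4 + 2 H2O
n(NaOH) per titration = 0.02675 × 0.2027 = 5.422 × 10^-3 mol
From the 1:2 ratio, n(H2C2O4) in each aliquot = 1/2 × 5.422 × 10^-3 = 2.711 × 10^-3 mol
n(H2C2O4) in the whole flask = 2.711 × 10^-3 × 250.0/50.00 = 0.01356 mol
mass of H2C2O4 = 0.01356 × 90.03 = 1.220 g
% H2C2O4 = 1.220 / 2.314 × 100 = 52.74 %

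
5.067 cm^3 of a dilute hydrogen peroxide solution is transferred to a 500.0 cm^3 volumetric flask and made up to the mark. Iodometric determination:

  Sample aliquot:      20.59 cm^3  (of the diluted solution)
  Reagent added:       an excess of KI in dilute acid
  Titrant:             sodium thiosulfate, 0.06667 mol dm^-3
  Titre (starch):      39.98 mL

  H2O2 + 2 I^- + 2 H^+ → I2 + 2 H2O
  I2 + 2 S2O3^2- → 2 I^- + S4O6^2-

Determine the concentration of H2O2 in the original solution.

n(S2O3^2-) = 0.03998 × 0.06667 = 2.665 × 10^-3 mol
n(I2) = n(S2O3^2-)/2 = 1.333 × 10^-3 mol
n(H2O2) in the aliquot = 1.333 × 10^-3 mol (1:1 ratio)
[H2O2]_dilute = 1.333 × 10^-3 / 0.02059 = 0.06473 mol/L
[H2O2]_original = 0.06473 × 500.0/5.067 = 6.387 mol/L

6.387 mol/L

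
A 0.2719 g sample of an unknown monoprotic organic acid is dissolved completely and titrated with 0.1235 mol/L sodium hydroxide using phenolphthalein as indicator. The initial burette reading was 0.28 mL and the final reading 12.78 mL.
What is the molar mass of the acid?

176.1 g/mol

n(NaOH) = 0.01250 L × 0.1235 mol/L = 1.544 × 10^-3 mol
n(HA) = 1.544 × 10^-3 mol (1:1 ratio)
M = m / n = 0.2719 g / 1.544 × 10^-3 mol = 176.1 g/mol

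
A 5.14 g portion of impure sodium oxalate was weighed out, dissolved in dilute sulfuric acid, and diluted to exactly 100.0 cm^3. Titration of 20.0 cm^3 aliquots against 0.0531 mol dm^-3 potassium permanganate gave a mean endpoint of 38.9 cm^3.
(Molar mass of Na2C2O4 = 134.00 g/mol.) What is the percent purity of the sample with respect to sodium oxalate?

67.3 %

2 MnO4^- + 5 C2O4^2- + 16 H^+ → 2 Mn^2+ + 10 CO2 + 8 H2O
n(KMnO4) per titration = 0.0389 × 0.0531 = 2.07 × 10^-3 mol
From the 5:2 ratio, n(Na2C2O4) in each aliquot = 5/2 × 2.07 × 10^-3 = 5.16 × 10^-3 mol
n(Na2C2O4) in the whole flask = 5.16 × 10^-3 × 100.0/20.0 = 0.0258 mol
mass of Na2C2O4 = 0.0258 × 134.00 = 3.46 g
% Na2C2O4 = 3.46 / 5.14 × 100 = 67.3 %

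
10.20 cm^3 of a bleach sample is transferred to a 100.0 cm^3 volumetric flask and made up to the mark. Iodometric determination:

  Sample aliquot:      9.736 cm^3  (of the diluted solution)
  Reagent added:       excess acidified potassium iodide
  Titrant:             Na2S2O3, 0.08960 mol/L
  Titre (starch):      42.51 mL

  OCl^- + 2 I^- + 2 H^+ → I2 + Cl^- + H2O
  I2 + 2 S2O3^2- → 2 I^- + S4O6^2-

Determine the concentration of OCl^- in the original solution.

n(S2O3^2-) = 0.04251 × 0.08960 = 3.809 × 10^-3 mol
n(I2) = n(S2O3^2-)/2 = 1.904 × 10^-3 mol
n(OCl^-) in the aliquot = 1.904 × 10^-3 mol (1:1 ratio)
[OCl^-]_dilute = 1.904 × 10^-3 / 0.009736 = 0.1956 mol/L
[OCl^-]_original = 0.1956 × 100.0/10.20 = 1.918 mol/L

1.918 mol/L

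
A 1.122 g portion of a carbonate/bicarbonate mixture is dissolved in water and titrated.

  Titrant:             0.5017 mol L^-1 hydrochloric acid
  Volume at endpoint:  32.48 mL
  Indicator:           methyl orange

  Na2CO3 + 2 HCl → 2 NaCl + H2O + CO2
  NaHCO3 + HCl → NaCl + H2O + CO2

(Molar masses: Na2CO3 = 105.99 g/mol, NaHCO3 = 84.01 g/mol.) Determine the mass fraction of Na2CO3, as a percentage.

37.61 %

n(HCl) = 0.03248 × 0.5017 = 0.01630 mol
Let x = n(Na2CO3), y = n(NaHCO3).
Titrant: 2x + 1y = 0.01630;  mass: 105.99x + 84.01y = 1.122
Solving, x = 3.981 × 10^-3 mol, y = 8.333 × 10^-3 mol
mass of Na2CO3 = 3.981 × 10^-3 × 105.99 = 0.4220 g
% Na2CO3 = 0.4220 / 1.122 × 100 = 37.61 %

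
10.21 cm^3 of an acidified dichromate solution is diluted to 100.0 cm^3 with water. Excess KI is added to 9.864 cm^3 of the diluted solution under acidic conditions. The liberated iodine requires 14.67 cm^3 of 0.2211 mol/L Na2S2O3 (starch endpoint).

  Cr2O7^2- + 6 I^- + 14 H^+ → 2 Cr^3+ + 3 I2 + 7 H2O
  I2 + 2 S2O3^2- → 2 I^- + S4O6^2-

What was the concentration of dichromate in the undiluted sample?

0.5368 mol/L

n(S2O3^2-) = 0.01467 × 0.2211 = 3.244 × 10^-3 mol
n(I2) = n(S2O3^2-)/2 = 1.622 × 10^-3 mol
From the 1:3 ratio, n(Cr2O7^2-) in the aliquot = 1/3 × 1.622 × 10^-3 = 5.406 × 10^-4 mol
[Cr2O7^2-]_dilute = 5.406 × 10^-4 / 0.009864 = 0.05480 mol/L
[Cr2O7^2-]_original = 0.05480 × 100.0/10.21 = 0.5368 mol/L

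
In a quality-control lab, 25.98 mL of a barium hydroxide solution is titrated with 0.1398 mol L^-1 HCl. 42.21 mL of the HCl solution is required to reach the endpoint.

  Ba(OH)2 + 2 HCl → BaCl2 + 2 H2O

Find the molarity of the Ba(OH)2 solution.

n(HCl) = 0.04221 L × 0.1398 mol/L = 5.901 × 10^-3 mol
From the 1:2 mole ratio, n(Ba(OH)2) = 1/2 × 5.901 × 10^-3 = 2.950 × 10^-3 mol
[Ba(OH)2] = 2.950 × 10^-3 mol / 0.02598 L = 0.1136 mol/L

0.1136 mol/L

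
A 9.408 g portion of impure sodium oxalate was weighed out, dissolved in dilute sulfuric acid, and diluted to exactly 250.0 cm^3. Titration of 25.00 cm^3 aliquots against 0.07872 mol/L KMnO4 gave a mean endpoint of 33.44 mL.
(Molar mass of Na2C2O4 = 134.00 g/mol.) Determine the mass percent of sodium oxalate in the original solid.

93.73 %

2 MnO4^- + 5 C2O4^2- + 16 H^+ → 2 Mn^2+ + 10 CO2 + 8 H2O
n(KMnO4) per titration = 0.03344 × 0.07872 = 2.632 × 10^-3 mol
From the 5:2 ratio, n(Na2C2O4) in each aliquot = 5/2 × 2.632 × 10^-3 = 6.581 × 10^-3 mol
n(Na2C2O4) in the whole flask = 6.581 × 10^-3 × 250.0/25.00 = 0.06581 mol
mass of Na2C2O4 = 0.06581 × 134.00 = 8.819 g
% Na2C2O4 = 8.819 / 9.408 × 100 = 93.73 %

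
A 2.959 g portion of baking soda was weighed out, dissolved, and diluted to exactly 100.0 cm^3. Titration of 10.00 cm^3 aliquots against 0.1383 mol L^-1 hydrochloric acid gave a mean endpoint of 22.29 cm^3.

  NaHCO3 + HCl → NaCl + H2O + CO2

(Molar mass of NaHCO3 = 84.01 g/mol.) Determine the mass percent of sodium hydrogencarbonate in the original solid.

n(HCl) per titration = 0.02229 × 0.1383 = 3.083 × 10^-3 mol
n(NaHCO3) in each aliquot = 3.083 × 10^-3 mol (1:1 ratio)
n(NaHCO3) in the whole flask = 3.083 × 10^-3 × 100.0/10.00 = 0.03083 mol
mass of NaHCO3 = 0.03083 × 84.01 = 2.590 g
% NaHCO3 = 2.590 / 2.959 × 100 = 87.52 %

87.52 %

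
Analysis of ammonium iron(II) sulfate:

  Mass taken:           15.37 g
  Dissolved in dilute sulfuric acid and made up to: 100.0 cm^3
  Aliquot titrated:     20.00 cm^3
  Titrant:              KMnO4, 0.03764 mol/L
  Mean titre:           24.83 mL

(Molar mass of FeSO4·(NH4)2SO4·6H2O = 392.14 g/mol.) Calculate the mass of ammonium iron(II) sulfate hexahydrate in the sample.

MnO4^- + 5 Fe^2+ + 8 H^+ → Mn^2+ + 5 Fe^3+ + 4 H2O
n(KMnO4) per titration = 0.02483 × 0.03764 = 9.346 × 10^-4 mol
From the 5:1 ratio, n(FeSO4·(NH4)2SO4·6H2O) in each aliquot = 5/1 × 9.346 × 10^-4 = 4.673 × 10^-3 mol
n(FeSO4·(NH4)2SO4·6H2O) in the whole flask = 4.673 × 10^-3 × 100.0/20.00 = 0.02337 mol
mass of FeSO4·(NH4)2SO4·6H2O = 0.02337 × 392.14 = 9.162 g

9.162 g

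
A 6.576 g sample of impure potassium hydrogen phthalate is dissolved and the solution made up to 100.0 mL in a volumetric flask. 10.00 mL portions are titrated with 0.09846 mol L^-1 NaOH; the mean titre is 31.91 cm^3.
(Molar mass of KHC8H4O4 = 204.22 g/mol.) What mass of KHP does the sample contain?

KHC8H4O4 + NaOH → KNaC8H4O4 + H2O
n(NaOH) per titration = 0.03191 × 0.09846 = 3.142 × 10^-3 mol
n(KHC8H4O4) in each aliquot = 3.142 × 10^-3 mol (1:1 ratio)
n(KHC8H4O4) in the whole flask = 3.142 × 10^-3 × 100.0/10.00 = 0.03142 mol
mass of KHC8H4O4 = 0.03142 × 204.22 = 6.416 g

6.416 g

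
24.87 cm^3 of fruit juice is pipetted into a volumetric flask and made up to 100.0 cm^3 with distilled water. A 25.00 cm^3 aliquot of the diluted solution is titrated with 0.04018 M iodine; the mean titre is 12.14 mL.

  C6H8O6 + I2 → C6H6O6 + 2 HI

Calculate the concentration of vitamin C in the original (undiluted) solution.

0.07845 M

n(I2) = 0.01214 × 0.04018 = 4.878 × 10^-4 mol
n(C6H8O6) in the aliquot = 4.878 × 10^-4 mol (1:1 ratio)
[C6H8O6]_dilute = 4.878 × 10^-4 / 0.02500 = 0.01951 mol/L
Dilution factor = 100.0 / 24.87 = 4.021
[C6H8O6]_stock = 0.01951 × 4.021 = 0.07845 mol/L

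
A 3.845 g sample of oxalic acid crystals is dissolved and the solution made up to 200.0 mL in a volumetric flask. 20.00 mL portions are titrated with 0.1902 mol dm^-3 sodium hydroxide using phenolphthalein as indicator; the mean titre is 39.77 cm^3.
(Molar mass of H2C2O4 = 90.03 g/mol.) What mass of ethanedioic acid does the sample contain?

3.405 g

H2C2O4 + 2 NaOH → Na2C2O4 + 2 H2O
n(NaOH) per titration = 0.03977 × 0.1902 = 7.564 × 10^-3 mol
From the 1:2 ratio, n(H2C2O4) in each aliquot = 1/2 × 7.564 × 10^-3 = 3.782 × 10^-3 mol
n(H2C2O4) in the whole flask = 3.782 × 10^-3 × 200.0/20.00 = 0.03782 mol
mass of H2C2O4 = 0.03782 × 90.03 = 3.405 g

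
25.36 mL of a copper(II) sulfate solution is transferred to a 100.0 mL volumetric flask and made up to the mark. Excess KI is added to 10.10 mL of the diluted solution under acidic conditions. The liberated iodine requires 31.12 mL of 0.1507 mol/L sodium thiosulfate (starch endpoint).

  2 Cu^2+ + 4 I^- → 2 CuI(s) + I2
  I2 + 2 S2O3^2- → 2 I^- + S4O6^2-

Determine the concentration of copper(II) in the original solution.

n(S2O3^2-) = 0.03112 × 0.1507 = 4.690 × 10^-3 mol
n(I2) = n(S2O3^2-)/2 = 2.345 × 10^-3 mol
From the 2:1 ratio, n(Cu2+) in the aliquot = 2/1 × 2.345 × 10^-3 = 4.690 × 10^-3 mol
[Cu2+]_dilute = 4.690 × 10^-3 / 0.01010 = 0.4643 mol/L
[Cu2+]_original = 0.4643 × 100.0/25.36 = 1.831 mol/L

1.831 mol/L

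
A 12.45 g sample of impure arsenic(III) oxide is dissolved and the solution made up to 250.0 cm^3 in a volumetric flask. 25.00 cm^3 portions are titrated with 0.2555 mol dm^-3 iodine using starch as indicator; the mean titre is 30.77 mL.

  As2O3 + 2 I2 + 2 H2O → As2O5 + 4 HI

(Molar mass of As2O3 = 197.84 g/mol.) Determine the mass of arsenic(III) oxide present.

7.777 g

n(I2) per titration = 0.03077 × 0.2555 = 7.862 × 10^-3 mol
From the 1:2 ratio, n(As2O3) in each aliquot = 1/2 × 7.862 × 10^-3 = 3.931 × 10^-3 mol
n(As2O3) in the whole flask = 3.931 × 10^-3 × 250.0/25.00 = 0.03931 mol
mass of As2O3 = 0.03931 × 197.84 = 7.777 g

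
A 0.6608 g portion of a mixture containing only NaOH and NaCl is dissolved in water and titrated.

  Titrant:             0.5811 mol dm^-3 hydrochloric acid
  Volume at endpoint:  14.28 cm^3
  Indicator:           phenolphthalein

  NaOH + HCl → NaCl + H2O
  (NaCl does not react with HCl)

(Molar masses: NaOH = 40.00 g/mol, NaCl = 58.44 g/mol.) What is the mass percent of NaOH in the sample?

n(HCl) = 0.01428 × 0.5811 = 8.298 × 10^-3 mol
Let x = n(NaOH), y = n(NaCl).
Titrant: 1x = 8.298 × 10^-3;  mass: 40.00x + 58.44y = 0.6608
Solving, x = 8.298 × 10^-3 mol, y = 5.628 × 10^-3 mol
mass of NaOH = 8.298 × 10^-3 × 40.00 = 0.3319 g
% NaOH = 0.3319 / 0.6608 × 100 = 50.23 %

50.23 %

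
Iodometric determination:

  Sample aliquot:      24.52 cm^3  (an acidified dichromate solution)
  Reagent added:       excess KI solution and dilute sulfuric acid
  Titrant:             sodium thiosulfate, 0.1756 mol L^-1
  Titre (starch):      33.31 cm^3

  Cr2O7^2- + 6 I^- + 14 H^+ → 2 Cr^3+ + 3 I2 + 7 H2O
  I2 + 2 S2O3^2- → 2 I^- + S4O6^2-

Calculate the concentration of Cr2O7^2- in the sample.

0.03976 mol/L

n(S2O3^2-) = 0.03331 × 0.1756 = 5.849 × 10^-3 mol
n(I2) = n(S2O3^2-)/2 = 2.925 × 10^-3 mol
From the 1:3 ratio, n(Cr2O7^2-) in the aliquot = 1/3 × 2.925 × 10^-3 = 9.749 × 10^-4 mol
[Cr2O7^2-] = 9.749 × 10^-4 / 0.02452 = 0.03976 mol/L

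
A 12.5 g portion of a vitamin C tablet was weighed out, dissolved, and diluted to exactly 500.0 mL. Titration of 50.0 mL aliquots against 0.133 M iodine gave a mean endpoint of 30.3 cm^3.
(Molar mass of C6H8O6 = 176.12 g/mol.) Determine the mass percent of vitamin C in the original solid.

C6H8O6 + I2 → C6H6O6 + 2 HI
n(I2) per titration = 0.0303 × 0.133 = 4.03 × 10^-3 mol
n(C6H8O6) in each aliquot = 4.03 × 10^-3 mol (1:1 ratio)
n(C6H8O6) in the whole flask = 4.03 × 10^-3 × 500.0/50.0 = 0.0403 mol
mass of C6H8O6 = 0.0403 × 176.12 = 7.10 g
% C6H8O6 = 7.10 / 12.5 × 100 = 56.8 %

56.8 %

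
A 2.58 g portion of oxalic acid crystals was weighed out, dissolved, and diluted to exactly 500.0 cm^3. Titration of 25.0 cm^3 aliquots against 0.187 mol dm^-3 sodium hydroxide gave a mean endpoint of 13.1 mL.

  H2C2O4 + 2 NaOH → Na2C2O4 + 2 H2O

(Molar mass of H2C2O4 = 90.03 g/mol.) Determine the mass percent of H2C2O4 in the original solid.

85.5 %

n(NaOH) per titration = 0.0131 × 0.187 = 2.45 × 10^-3 mol
From the 1:2 ratio, n(H2C2O4) in each aliquot = 1/2 × 2.45 × 10^-3 = 1.22 × 10^-3 mol
n(H2C2O4) in the whole flask = 1.22 × 10^-3 × 500.0/25.0 = 0.0245 mol
mass of H2C2O4 = 0.0245 × 90.03 = 2.21 g
% H2C2O4 = 2.21 / 2.58 × 100 = 85.5 %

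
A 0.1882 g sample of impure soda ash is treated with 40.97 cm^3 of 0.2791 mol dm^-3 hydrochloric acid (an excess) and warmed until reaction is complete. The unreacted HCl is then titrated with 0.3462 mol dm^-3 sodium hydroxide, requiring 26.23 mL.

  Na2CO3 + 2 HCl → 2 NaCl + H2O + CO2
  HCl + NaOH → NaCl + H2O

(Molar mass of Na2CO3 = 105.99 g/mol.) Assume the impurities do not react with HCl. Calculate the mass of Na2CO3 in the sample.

n(HCl) added = 0.04097 × 0.2791 = 0.01143 mol
n(NaOH) used in back-titration = 0.02623 × 0.3462 = 9.081 × 10^-3 mol
n(HCl) left over = 9.081 × 10^-3 mol (1:1 ratio)
n(HCl) consumed by analyte = 0.01143 − 9.081 × 10^-3 = 2.354 × 10^-3 mol
From the 1:2 ratio, n(Na2CO3) = 1/2 × 2.354 × 10^-3 = 1.177 × 10^-3 mol
mass of Na2CO3 = 1.177 × 10^-3 × 105.99 = 0.1247 g

0.1247 g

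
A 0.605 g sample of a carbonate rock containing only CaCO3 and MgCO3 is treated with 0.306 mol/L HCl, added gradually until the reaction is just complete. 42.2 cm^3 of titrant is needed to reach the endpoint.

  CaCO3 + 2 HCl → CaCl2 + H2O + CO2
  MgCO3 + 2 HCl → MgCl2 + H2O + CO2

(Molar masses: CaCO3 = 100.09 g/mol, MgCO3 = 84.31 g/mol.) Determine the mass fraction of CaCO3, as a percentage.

n(HCl) = 0.0422 × 0.306 = 0.0129 mol
Let x = n(CaCO3), y = n(MgCO3).
Titrant: 2x + 2y = 0.0129;  mass: 100.09x + 84.31y = 0.605
Solving, x = 3.84 × 10^-3 mol, y = 2.61 × 10^-3 mol
mass of CaCO3 = 3.84 × 10^-3 × 100.09 = 0.385 g
% CaCO3 = 0.385 / 0.605 × 100 = 63.6 %

63.6 %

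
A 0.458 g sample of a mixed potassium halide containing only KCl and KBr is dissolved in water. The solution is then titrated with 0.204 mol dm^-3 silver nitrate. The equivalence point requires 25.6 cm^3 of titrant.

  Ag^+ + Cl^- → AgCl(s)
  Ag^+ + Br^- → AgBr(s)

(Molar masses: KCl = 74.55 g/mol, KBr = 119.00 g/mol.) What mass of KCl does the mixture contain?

0.274 g

n(AgNO3) = 0.0256 × 0.204 = 5.22 × 10^-3 mol
Let x = n(KCl), y = n(KBr).
Titrant: 1x + 1y = 5.22 × 10^-3;  mass: 74.55x + 119.00y = 0.458
Solving, x = 3.68 × 10^-3 mol, y = 1.54 × 10^-3 mol
mass of KCl = 3.68 × 10^-3 × 74.55 = 0.274 g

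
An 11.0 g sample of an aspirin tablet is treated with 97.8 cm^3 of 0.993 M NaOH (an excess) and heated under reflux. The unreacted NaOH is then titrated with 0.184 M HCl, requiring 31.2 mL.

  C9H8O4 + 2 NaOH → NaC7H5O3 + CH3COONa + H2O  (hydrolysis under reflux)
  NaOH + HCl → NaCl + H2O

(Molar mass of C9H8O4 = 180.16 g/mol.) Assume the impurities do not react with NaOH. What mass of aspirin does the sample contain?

n(NaOH) added = 0.0978 × 0.993 = 0.0971 mol
n(HCl) used in back-titration = 0.0312 × 0.184 = 5.74 × 10^-3 mol
n(NaOH) left over = 5.74 × 10^-3 mol (1:1 ratio)
n(NaOH) consumed by analyte = 0.0971 − 5.74 × 10^-3 = 0.0914 mol
From the 1:2 ratio, n(C9H8O4) = 1/2 × 0.0914 = 0.0457 mol
mass of C9H8O4 = 0.0457 × 180.16 = 8.23 g

8.23 g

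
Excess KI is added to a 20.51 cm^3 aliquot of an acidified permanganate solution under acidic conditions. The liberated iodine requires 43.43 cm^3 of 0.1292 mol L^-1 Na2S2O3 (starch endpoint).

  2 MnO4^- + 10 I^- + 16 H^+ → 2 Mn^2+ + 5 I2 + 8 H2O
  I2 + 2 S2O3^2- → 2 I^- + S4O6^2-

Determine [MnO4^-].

0.05472 mol/L

n(S2O3^2-) = 0.04343 × 0.1292 = 5.611 × 10^-3 mol
n(I2) = n(S2O3^2-)/2 = 2.806 × 10^-3 mol
From the 2:5 ratio, n(MnO4^-) in the aliquot = 2/5 × 2.806 × 10^-3 = 1.122 × 10^-3 mol
[MnO4^-] = 1.122 × 10^-3 / 0.02051 = 0.05472 mol/L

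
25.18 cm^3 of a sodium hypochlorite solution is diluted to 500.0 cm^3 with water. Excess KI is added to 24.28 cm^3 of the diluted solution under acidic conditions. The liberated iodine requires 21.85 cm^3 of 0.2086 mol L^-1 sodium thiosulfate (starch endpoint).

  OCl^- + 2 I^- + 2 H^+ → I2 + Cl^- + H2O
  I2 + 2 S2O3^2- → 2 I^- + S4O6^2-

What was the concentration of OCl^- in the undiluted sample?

1.864 mol/L

n(S2O3^2-) = 0.02185 × 0.2086 = 4.558 × 10^-3 mol
n(I2) = n(S2O3^2-)/2 = 2.279 × 10^-3 mol
n(OCl^-) in the aliquot = 2.279 × 10^-3 mol (1:1 ratio)
[OCl^-]_dilute = 2.279 × 10^-3 / 0.02428 = 0.09386 mol/L
[OCl^-]_original = 0.09386 × 500.0/25.18 = 1.864 mol/L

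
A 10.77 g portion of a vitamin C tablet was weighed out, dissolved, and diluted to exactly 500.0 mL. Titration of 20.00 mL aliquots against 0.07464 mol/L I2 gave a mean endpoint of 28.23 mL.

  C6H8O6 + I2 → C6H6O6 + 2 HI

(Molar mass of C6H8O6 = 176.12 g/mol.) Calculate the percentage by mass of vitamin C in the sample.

86.14 %

n(I2) per titration = 0.02823 × 0.07464 = 2.107 × 10^-3 mol
n(C6H8O6) in each aliquot = 2.107 × 10^-3 mol (1:1 ratio)
n(C6H8O6) in the whole flask = 2.107 × 10^-3 × 500.0/20.00 = 0.05268 mol
mass of C6H8O6 = 0.05268 × 176.12 = 9.278 g
% C6H8O6 = 9.278 / 10.77 × 100 = 86.14 %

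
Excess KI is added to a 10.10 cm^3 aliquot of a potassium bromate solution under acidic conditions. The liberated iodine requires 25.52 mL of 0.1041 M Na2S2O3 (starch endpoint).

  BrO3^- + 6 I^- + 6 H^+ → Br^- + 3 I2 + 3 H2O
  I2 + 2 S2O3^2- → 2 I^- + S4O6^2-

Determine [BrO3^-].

0.04384 M

n(S2O3^2-) = 0.02552 × 0.1041 = 2.657 × 10^-3 mol
n(I2) = n(S2O3^2-)/2 = 1.328 × 10^-3 mol
From the 1:3 ratio, n(BrO3^-) in the aliquot = 1/3 × 1.328 × 10^-3 = 4.428 × 10^-4 mol
[BrO3^-] = 4.428 × 10^-4 / 0.01010 = 0.04384 mol/L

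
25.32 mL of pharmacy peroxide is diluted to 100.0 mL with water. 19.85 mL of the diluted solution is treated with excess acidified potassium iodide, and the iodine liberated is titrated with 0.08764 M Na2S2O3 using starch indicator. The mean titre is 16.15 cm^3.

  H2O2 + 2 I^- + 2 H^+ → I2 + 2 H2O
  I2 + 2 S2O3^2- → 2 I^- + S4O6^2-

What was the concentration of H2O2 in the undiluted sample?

n(S2O3^2-) = 0.01615 × 0.08764 = 1.415 × 10^-3 mol
n(I2) = n(S2O3^2-)/2 = 7.077 × 10^-4 mol
n(H2O2) in the aliquot = 7.077 × 10^-4 mol (1:1 ratio)
[H2O2]_dilute = 7.077 × 10^-4 / 0.01985 = 0.03565 mol/L
[H2O2]_original = 0.03565 × 100.0/25.32 = 0.1408 mol/L

0.1408 M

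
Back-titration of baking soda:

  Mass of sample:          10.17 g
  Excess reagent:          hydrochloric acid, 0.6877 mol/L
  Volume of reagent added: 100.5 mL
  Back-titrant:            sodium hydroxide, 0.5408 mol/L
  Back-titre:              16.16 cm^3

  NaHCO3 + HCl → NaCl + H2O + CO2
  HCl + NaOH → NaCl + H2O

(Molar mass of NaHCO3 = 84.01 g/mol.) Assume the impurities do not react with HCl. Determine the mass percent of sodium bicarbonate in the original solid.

n(HCl) added = 0.1005 × 0.6877 = 0.06911 mol
n(NaOH) used in back-titration = 0.01616 × 0.5408 = 8.739 × 10^-3 mol
n(HCl) left over = 8.739 × 10^-3 mol (1:1 ratio)
n(HCl) consumed by analyte = 0.06911 − 8.739 × 10^-3 = 0.06037 mol
n(NaHCO3) = 0.06037 mol (1:1 ratio)
mass of NaHCO3 = 0.06037 × 84.01 = 5.072 g
% NaHCO3 = 5.072 / 10.17 × 100 = 49.87 %

49.87 %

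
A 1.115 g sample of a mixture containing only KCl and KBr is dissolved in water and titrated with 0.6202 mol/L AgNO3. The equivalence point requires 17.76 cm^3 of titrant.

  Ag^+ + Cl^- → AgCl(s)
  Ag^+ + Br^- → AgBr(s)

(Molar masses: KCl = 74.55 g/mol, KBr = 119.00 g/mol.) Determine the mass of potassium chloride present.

0.3283 g

n(AgNO3) = 0.01776 × 0.6202 = 0.01101 mol
Let x = n(KCl), y = n(KBr).
Titrant: 1x + 1y = 0.01101;  mass: 74.55x + 119.00y = 1.115
Solving, x = 4.404 × 10^-3 mol, y = 6.611 × 10^-3 mol
mass of KCl = 4.404 × 10^-3 × 74.55 = 0.3283 g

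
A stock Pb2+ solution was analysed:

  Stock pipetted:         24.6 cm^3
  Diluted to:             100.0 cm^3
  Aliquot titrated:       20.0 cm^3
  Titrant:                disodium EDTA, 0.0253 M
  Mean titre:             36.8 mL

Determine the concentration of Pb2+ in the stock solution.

0.189 M

Pb^2+ + EDTA^4- → [Pb(EDTA)]^2-
n(EDTA) = 0.0368 × 0.0253 = 9.31 × 10^-4 mol
n(Pb2+) in the aliquot = 9.31 × 10^-4 mol (1:1 ratio)
[Pb2+]_dilute = 9.31 × 10^-4 / 0.0200 = 0.0466 mol/L
Dilution factor = 100.0 / 24.6 = 4.065
[Pb2+]_stock = 0.0466 × 4.065 = 0.189 mol/L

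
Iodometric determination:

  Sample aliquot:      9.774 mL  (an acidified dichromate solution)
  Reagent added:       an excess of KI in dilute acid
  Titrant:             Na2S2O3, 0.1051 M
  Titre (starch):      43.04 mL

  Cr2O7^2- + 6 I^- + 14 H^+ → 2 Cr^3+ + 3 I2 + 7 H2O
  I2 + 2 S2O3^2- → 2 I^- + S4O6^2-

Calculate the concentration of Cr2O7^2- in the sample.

n(S2O3^2-) = 0.04304 × 0.1051 = 4.524 × 10^-3 mol
n(I2) = n(S2O3^2-)/2 = 2.262 × 10^-3 mol
From the 1:3 ratio, n(Cr2O7^2-) in the aliquot = 1/3 × 2.262 × 10^-3 = 7.539 × 10^-4 mol
[Cr2O7^2-] = 7.539 × 10^-4 / 0.009774 = 0.07713 mol/L

0.07713 M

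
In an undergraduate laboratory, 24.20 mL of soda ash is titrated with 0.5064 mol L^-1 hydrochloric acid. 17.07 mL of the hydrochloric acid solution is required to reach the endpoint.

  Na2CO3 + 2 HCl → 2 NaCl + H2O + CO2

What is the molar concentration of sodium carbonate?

0.1786 mol/L

n(HCl) = 0.01707 L × 0.5064 mol/L = 8.644 × 10^-3 mol
From the 1:2 mole ratio, n(Na2CO3) = 1/2 × 8.644 × 10^-3 = 4.322 × 10^-3 mol
[Na2CO3] = 4.322 × 10^-3 mol / 0.02420 L = 0.1786 mol/L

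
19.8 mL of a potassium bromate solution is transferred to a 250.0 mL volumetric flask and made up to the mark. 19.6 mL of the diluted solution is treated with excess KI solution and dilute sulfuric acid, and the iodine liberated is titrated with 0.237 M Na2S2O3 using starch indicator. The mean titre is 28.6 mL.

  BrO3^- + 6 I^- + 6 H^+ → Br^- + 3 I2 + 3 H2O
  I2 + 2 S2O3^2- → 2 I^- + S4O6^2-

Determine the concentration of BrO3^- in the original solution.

0.728 M

n(S2O3^2-) = 0.0286 × 0.237 = 6.78 × 10^-3 mol
n(I2) = n(S2O3^2-)/2 = 3.39 × 10^-3 mol
From the 1:3 ratio, n(BrO3^-) in the aliquot = 1/3 × 3.39 × 10^-3 = 1.13 × 10^-3 mol
[BrO3^-]_dilute = 1.13 × 10^-3 / 0.0196 = 0.0576 mol/L
[BrO3^-]_original = 0.0576 × 250.0/19.8 = 0.728 mol/L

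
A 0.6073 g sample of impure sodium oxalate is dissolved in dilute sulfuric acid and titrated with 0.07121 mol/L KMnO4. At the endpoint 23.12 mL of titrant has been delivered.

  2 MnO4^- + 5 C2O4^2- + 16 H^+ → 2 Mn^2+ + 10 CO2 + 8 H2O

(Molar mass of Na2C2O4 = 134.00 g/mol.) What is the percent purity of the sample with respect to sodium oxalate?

90.82 %

n(KMnO4) = 0.02312 L × 0.07121 mol/L = 1.646 × 10^-3 mol
From the 5:2 ratio, n(Na2C2O4) = 5/2 × 1.646 × 10^-3 = 4.116 × 10^-3 mol
mass of Na2C2O4 = 4.116 × 10^-3 × 134.00 g/mol = 0.5515 g
% Na2C2O4 = 0.5515 / 0.6073 × 100 = 90.82 %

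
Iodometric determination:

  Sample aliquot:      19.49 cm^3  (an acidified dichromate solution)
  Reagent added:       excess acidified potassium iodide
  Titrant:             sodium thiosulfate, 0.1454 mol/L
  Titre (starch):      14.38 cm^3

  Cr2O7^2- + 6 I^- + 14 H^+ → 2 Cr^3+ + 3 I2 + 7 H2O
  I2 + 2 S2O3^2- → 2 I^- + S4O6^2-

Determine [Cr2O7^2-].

0.01788 mol/L

n(S2O3^2-) = 0.01438 × 0.1454 = 2.091 × 10^-3 mol
n(I2) = n(S2O3^2-)/2 = 1.045 × 10^-3 mol
From the 1:3 ratio, n(Cr2O7^2-) in the aliquot = 1/3 × 1.045 × 10^-3 = 3.485 × 10^-4 mol
[Cr2O7^2-] = 3.485 × 10^-4 / 0.01949 = 0.01788 mol/L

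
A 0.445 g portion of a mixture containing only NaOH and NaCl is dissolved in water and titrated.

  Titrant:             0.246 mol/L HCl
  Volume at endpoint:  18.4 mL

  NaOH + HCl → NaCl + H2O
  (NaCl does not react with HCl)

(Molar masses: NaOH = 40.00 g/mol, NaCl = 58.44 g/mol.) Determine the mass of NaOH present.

0.181 g

n(HCl) = 0.0184 × 0.246 = 4.53 × 10^-3 mol
Let x = n(NaOH), y = n(NaCl).
Titrant: 1x = 4.53 × 10^-3;  mass: 40.00x + 58.44y = 0.445
Solving, x = 4.53 × 10^-3 mol, y = 4.52 × 10^-3 mol
mass of NaOH = 4.53 × 10^-3 × 40.00 = 0.181 g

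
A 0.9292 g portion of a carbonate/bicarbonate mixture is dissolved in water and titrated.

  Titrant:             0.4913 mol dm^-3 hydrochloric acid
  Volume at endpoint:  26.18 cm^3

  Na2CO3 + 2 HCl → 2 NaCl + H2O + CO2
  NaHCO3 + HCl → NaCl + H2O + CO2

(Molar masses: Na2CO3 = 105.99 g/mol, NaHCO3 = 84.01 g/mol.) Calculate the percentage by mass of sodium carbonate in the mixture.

n(HCl) = 0.02618 × 0.4913 = 0.01286 mol
Let x = n(Na2CO3), y = n(NaHCO3).
Titrant: 2x + 1y = 0.01286;  mass: 105.99x + 84.01y = 0.9292
Solving, x = 2.440 × 10^-3 mol, y = 7.982 × 10^-3 mol
mass of Na2CO3 = 2.440 × 10^-3 × 105.99 = 0.2586 g
% Na2CO3 = 0.2586 / 0.9292 × 100 = 27.83 %

27.83 %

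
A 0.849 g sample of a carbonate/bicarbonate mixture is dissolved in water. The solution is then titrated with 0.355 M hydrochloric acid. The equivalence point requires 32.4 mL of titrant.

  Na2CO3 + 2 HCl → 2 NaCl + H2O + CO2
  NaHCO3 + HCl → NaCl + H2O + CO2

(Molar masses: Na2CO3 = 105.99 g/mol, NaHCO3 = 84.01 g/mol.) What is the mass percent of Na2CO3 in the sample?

n(HCl) = 0.0324 × 0.355 = 0.0115 mol
Let x = n(Na2CO3), y = n(NaHCO3).
Titrant: 2x + 1y = 0.0115;  mass: 105.99x + 84.01y = 0.849
Solving, x = 1.89 × 10^-3 mol, y = 7.72 × 10^-3 mol
mass of Na2CO3 = 1.89 × 10^-3 × 105.99 = 0.200 g
% Na2CO3 = 0.200 / 0.849 × 100 = 23.6 %

23.6 %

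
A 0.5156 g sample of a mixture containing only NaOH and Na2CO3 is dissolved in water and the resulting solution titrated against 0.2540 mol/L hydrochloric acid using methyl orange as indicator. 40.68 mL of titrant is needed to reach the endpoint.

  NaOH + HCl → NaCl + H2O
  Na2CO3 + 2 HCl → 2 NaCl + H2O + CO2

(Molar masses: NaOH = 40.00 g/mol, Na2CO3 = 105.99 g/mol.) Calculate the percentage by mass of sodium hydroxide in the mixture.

n(HCl) = 0.04068 × 0.2540 = 0.01033 mol
Let x = n(NaOH), y = n(Na2CO3).
Titrant: 1x + 2y = 0.01033;  mass: 40.00x + 105.99y = 0.5156
Solving, x = 2.461 × 10^-3 mol, y = 3.936 × 10^-3 mol
mass of NaOH = 2.461 × 10^-3 × 40.00 = 0.09845 g
% NaOH = 0.09845 / 0.5156 × 100 = 19.09 %

19.09 %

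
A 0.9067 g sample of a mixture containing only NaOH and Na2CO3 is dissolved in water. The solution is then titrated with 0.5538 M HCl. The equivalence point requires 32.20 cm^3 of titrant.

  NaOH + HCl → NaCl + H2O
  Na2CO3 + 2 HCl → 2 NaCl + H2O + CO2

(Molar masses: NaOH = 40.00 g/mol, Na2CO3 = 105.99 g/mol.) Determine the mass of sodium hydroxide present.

0.1180 g

n(HCl) = 0.03220 × 0.5538 = 0.01783 mol
Let x = n(NaOH), y = n(Na2CO3).
Titrant: 1x + 2y = 0.01783;  mass: 40.00x + 105.99y = 0.9067
Solving, x = 2.949 × 10^-3 mol, y = 7.442 × 10^-3 mol
mass of NaOH = 2.949 × 10^-3 × 40.00 = 0.1180 g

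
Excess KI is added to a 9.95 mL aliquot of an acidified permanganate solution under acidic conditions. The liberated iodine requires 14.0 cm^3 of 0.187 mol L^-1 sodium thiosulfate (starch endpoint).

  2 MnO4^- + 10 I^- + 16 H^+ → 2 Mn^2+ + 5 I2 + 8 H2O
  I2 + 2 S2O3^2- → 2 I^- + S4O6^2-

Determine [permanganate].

n(S2O3^2-) = 0.0140 × 0.187 = 2.62 × 10^-3 mol
n(I2) = n(S2O3^2-)/2 = 1.31 × 10^-3 mol
From the 2:5 ratio, n(MnO4^-) in the aliquot = 2/5 × 1.31 × 10^-3 = 5.24 × 10^-4 mol
[MnO4^-] = 5.24 × 10^-4 / 0.00995 = 0.0526 mol/L

0.0526 mol/L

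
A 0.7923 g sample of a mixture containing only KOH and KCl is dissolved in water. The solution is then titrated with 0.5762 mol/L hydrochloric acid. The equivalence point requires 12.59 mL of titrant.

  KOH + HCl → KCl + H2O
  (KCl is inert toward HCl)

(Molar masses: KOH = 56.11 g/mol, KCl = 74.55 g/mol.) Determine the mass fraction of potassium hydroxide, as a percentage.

51.37 %

n(HCl) = 0.01259 × 0.5762 = 7.254 × 10^-3 mol
Let x = n(KOH), y = n(KCl).
Titrant: 1x = 7.254 × 10^-3;  mass: 56.11x + 74.55y = 0.7923
Solving, x = 7.254 × 10^-3 mol, y = 5.168 × 10^-3 mol
mass of KOH = 7.254 × 10^-3 × 56.11 = 0.4070 g
% KOH = 0.4070 / 0.7923 × 100 = 51.37 %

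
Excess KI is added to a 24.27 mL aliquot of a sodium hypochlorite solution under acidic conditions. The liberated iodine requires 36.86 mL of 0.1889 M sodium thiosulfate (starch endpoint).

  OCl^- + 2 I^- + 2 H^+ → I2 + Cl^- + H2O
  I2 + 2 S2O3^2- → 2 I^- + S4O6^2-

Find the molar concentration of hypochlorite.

n(S2O3^2-) = 0.03686 × 0.1889 = 6.963 × 10^-3 mol
n(I2) = n(S2O3^2-)/2 = 3.481 × 10^-3 mol
n(OCl^-) in the aliquot = 3.481 × 10^-3 mol (1:1 ratio)
[OCl^-] = 3.481 × 10^-3 / 0.02427 = 0.1434 mol/L

0.1434 M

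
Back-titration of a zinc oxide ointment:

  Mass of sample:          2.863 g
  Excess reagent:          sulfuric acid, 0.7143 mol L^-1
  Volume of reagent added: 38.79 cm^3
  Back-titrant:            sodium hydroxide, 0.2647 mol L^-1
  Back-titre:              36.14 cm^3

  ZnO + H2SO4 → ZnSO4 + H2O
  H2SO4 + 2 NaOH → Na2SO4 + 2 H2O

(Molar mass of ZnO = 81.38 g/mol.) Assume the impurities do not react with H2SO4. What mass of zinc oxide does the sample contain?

n(H2SO4) added = 0.03879 × 0.7143 = 0.02771 mol
n(NaOH) used in back-titration = 0.03614 × 0.2647 = 9.566 × 10^-3 mol
From the 1:2 ratio, n(H2SO4) left over = 1/2 × 9.566 × 10^-3 = 4.783 × 10^-3 mol
n(H2SO4) consumed by analyte = 0.02771 − 4.783 × 10^-3 = 0.02292 mol
n(ZnO) = 0.02292 mol (1:1 ratio)
mass of ZnO = 0.02292 × 81.38 = 1.866 g

1.866 g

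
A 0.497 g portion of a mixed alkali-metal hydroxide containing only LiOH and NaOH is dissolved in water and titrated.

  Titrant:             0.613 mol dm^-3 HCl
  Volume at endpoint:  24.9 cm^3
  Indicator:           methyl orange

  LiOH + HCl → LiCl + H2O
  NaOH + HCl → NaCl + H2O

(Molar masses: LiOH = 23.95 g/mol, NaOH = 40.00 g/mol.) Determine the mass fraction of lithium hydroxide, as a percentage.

n(HCl) = 0.0249 × 0.613 = 0.0153 mol
Let x = n(LiOH), y = n(NaOH).
Titrant: 1x + 1y = 0.0153;  mass: 23.95x + 40.00y = 0.497
Solving, x = 7.07 × 10^-3 mol, y = 8.19 × 10^-3 mol
mass of LiOH = 7.07 × 10^-3 × 23.95 = 0.169 g
% LiOH = 0.169 / 0.497 × 100 = 34.1 %

34.1 %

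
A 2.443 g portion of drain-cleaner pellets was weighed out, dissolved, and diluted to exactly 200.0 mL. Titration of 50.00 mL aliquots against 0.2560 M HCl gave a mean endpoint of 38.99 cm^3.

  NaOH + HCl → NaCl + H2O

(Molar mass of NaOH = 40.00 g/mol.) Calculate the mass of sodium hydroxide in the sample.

n(HCl) per titration = 0.03899 × 0.2560 = 9.981 × 10^-3 mol
n(NaOH) in each aliquot = 9.981 × 10^-3 mol (1:1 ratio)
n(NaOH) in the whole flask = 9.981 × 10^-3 × 200.0/50.00 = 0.03993 mol
mass of NaOH = 0.03993 × 40.00 = 1.597 g

1.597 g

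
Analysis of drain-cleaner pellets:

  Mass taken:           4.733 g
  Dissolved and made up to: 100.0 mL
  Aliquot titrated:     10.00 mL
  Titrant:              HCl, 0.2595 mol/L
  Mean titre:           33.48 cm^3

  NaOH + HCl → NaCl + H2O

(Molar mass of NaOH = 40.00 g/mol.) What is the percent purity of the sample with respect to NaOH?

73.43 %

n(HCl) per titration = 0.03348 × 0.2595 = 8.688 × 10^-3 mol
n(NaOH) in each aliquot = 8.688 × 10^-3 mol (1:1 ratio)
n(NaOH) in the whole flask = 8.688 × 10^-3 × 100.0/10.00 = 0.08688 mol
mass of NaOH = 0.08688 × 40.00 = 3.475 g
% NaOH = 3.475 / 4.733 × 100 = 73.43 %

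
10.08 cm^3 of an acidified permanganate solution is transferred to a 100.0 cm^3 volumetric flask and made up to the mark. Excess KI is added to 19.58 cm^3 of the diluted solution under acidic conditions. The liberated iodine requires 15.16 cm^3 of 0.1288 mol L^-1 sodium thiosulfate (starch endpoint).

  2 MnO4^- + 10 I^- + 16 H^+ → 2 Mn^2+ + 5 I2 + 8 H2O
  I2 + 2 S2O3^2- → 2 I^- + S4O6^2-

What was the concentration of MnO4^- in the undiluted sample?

0.1979 mol/L

n(S2O3^2-) = 0.01516 × 0.1288 = 1.953 × 10^-3 mol
n(I2) = n(S2O3^2-)/2 = 9.763 × 10^-4 mol
From the 2:5 ratio, n(MnO4^-) in the aliquot = 2/5 × 9.763 × 10^-4 = 3.905 × 10^-4 mol
[MnO4^-]_dilute = 3.905 × 10^-4 / 0.01958 = 0.01994 mol/L
[MnO4^-]_original = 0.01994 × 100.0/10.08 = 0.1979 mol/L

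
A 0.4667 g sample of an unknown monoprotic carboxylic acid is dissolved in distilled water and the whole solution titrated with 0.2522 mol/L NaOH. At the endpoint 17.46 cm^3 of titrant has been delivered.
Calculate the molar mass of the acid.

106.0 g/mol

n(NaOH) = 0.01746 L × 0.2522 mol/L = 4.403 × 10^-3 mol
n(HA) = 4.403 × 10^-3 mol (1:1 ratio)
M = m / n = 0.4667 g / 4.403 × 10^-3 mol = 106.0 g/mol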